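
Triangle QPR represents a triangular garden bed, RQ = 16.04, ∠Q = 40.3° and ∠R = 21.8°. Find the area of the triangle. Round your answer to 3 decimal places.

The third angle is ∠P = 180° − ∠R − ∠Q = 117.90°.
Law of sines: PR = RQ·sin Q/sin P ≈ 11.739.
Law of sines: QP = RQ·sin R/sin P ≈ 6.7402.
Area = ½·RQ·PR·sin R ≈ 34.963.

area ≈ 34.963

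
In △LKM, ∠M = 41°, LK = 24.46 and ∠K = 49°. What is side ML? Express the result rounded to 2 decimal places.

28.14

The third angle is ∠L = 180° − ∠K − ∠M = 90.00°.
Law of sines: ML = LK·sin K/sin M ≈ 28.138.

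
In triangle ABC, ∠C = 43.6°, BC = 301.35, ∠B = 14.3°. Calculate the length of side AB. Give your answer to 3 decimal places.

245.321

The third angle is ∠A = 180° − ∠B − ∠C = 122.10°.
Law of sines: AB = BC·sin C/sin A ≈ 245.32.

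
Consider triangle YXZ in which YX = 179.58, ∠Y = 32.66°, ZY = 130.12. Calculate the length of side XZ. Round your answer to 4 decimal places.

99.1741

By the law of cosines, XZ² = ZY² + YX² − 2·ZY·YX·cos Y = 9835.5, so XZ ≈ 99.174.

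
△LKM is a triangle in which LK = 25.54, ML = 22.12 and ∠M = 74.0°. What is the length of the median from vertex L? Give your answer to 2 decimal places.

Law of sines: sin K = ML·sin M/LK ≈ 0.83254.
Since LK ≥ ML, only the acute value applies: ∠K ≈ 56.36°.
Then ∠L = 180° − ∠M − ∠K ≈ 49.64°.
Law of sines gives KM = LK·sin L/sin M ≈ 20.245.
Median from L: ½√(2·ML² + 2·LK² − KM²) ≈ 21.641.

21.64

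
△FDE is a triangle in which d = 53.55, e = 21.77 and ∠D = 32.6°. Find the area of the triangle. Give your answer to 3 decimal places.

Law of sines: sin E = e·sin D/d ≈ 0.21903.
Since d ≥ e, only the acute value applies: ∠E ≈ 12.65°.
Then ∠F = 180° − ∠D − ∠E ≈ 134.75°.
Law of sines gives f = d·sin F/sin D ≈ 70.59.
Area = ½·d·e·sin F ≈ 413.98.

area ≈ 413.976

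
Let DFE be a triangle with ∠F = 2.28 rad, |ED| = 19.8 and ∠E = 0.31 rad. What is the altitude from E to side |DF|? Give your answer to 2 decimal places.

The third angle is ∠D = π − ∠F − ∠E = 0.552 rad.
Law of sines: |FE| = |ED|·sin D/sin F ≈ 13.673.
Law of sines: |DF| = |ED|·sin E/sin F ≈ 7.9593.
Area = ½·|ED|·|FE|·sin E ≈ 41.293.
The altitude from E has length 2·area/|DF| ≈ 10.376.

h_E ≈ 10.38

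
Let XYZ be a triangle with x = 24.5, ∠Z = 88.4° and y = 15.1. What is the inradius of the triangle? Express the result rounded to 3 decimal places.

By the law of cosines, z² = x² + y² − 2·x·y·cos Z = 807.6, so z ≈ 28.418.
Area = ½·x·y·sin Z ≈ 184.9.
Semiperimeter s = (24.5+15.1+28.418)/2 = 34.009.
Inradius = area/s = 184.9/34.009 ≈ 5.4369.

5.437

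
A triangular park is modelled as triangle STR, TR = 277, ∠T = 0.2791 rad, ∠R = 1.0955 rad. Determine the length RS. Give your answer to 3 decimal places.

77.804

The third angle is ∠S = π − ∠T − ∠R = 1.7670 rad.
Law of sines: RS = TR·sin T/sin S ≈ 77.804.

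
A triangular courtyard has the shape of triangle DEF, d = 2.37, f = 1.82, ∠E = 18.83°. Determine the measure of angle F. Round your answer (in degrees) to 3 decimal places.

By the law of cosines, e² = f² + d² − 2·f·d·cos E = 0.7642, so e ≈ 0.87419.
Law of cosines again: cos F = (d² + e² − f²)/(2·d·e) ≈ 0.74058, so ∠F ≈ 42.22°.

42.219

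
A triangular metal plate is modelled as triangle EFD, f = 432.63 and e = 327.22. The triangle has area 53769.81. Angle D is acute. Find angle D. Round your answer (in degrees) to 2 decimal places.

From area = ½·e·f·sin D, we get sin D = 2·area/(e·f) ≈ 0.75965.
Taking the acute solution, ∠D ≈ 49.43°.

∠D ≈ 49.43°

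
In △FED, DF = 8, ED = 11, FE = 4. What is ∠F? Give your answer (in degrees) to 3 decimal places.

By the law of cosines, cos F = (DF² + FE² − ED²) / (2·DF·FE) ≈ -0.64063, so ∠F ≈ 129.84°.

∠F ≈ 129.838°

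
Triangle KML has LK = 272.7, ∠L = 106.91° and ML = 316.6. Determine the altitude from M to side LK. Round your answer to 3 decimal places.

By the law of cosines, KM² = ML² + LK² − 2·ML·LK·cos L = 2.2483e+05, so KM ≈ 474.16.
Area = ½·ML·LK·sin L ≈ 41302.
The altitude from M has length 2·area/LK ≈ 302.91.

302.911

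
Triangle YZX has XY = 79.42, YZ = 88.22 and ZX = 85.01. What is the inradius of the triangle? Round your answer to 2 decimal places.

r ≈ 24.18

Semiperimeter s = (85.01 + 79.42 + 88.22)/2 = 126.33.
Heron's formula: area = √(126.33·41.315·46.905·38.105) ≈ 3054.2.
Inradius = area/s = 3054.2/126.33 ≈ 24.177.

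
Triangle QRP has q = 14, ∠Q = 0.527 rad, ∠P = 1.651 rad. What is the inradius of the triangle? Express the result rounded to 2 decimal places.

The third angle is ∠R = π − ∠P − ∠Q = 0.964 rad.
Law of sines: r = q·sin R/sin Q ≈ 22.86.
Law of sines: p = q·sin P/sin Q ≈ 27.747.
Area = ½·q·r·sin P ≈ 159.51.
Semiperimeter s = (14+22.86+27.747)/2 = 32.304.
Inradius = area/s = 159.51/32.304 ≈ 4.9378.

4.94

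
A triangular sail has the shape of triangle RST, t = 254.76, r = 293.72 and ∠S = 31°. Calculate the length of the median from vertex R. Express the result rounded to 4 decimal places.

m_R ≈ 149.4333

By the law of cosines, s² = t² + r² − 2·t·r·cos S = 22894, so s ≈ 151.31.
Median from R: ½√(2·s² + 2·t² − r²) ≈ 149.43.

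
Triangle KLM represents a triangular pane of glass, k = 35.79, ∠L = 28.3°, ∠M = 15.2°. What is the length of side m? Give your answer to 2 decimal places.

The third angle is ∠K = 180° − ∠L − ∠M = 136.50°.
Law of sines: m = k·sin M/sin K ≈ 13.632.

13.63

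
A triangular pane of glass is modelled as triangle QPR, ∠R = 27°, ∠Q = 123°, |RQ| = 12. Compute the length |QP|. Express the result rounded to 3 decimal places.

10.896

The third angle is ∠P = 180° − ∠R − ∠Q = 30.00°.
Law of sines: |QP| = |RQ|·sin R/sin P ≈ 10.896.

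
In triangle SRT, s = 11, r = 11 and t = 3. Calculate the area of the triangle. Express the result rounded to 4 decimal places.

Semiperimeter p = (11 + 11 + 3)/2 = 12.5.
Heron's formula: area = √(12.5·1.5·1.5·9.5) ≈ 16.346.

area ≈ 16.3459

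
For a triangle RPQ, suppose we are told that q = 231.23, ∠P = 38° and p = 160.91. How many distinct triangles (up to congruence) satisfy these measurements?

2

q·sin P = 231.23·sin(38°) ≈ 142.4.
Since q sin P < p < q (142.4 < 160.91 < 231.23), two triangles exist.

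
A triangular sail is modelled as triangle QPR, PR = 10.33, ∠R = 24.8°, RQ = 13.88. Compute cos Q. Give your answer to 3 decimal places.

cos Q ≈ 0.721

By the law of cosines, QP² = PR² + RQ² − 2·PR·RQ·cos R = 39.048, so QP ≈ 6.2489.
Law of cosines again: cos Q = (RQ² + QP² − PR²)/(2·RQ·QP) ≈ 0.72056, so ∠Q ≈ 43.90°.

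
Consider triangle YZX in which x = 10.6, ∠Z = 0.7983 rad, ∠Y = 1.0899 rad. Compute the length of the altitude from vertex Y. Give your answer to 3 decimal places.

The third angle is ∠X = π − ∠Y − ∠Z = 1.2534 rad.
Law of sines: y = x·sin Y/sin X ≈ 9.8919.
Law of sines: z = x·sin Z/sin X ≈ 7.9905.
Area = ½·x·y·sin Z ≈ 37.547.
The altitude from Y has length 2·area/y ≈ 7.5914.

h_Y ≈ 7.591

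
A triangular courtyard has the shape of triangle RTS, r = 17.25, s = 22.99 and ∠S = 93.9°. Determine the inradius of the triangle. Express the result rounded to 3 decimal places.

4.459

Law of sines: sin R = r·sin S/s ≈ 0.74859.
Since s ≥ r, only the acute value applies: ∠R ≈ 48.47°.
Then ∠T = 180° − ∠S − ∠R ≈ 37.63°.
Law of sines gives t = s·sin T/sin S ≈ 14.07.
Area = ½·s·r·sin T ≈ 121.07.
Semiperimeter p = (17.25+14.07+22.99)/2 = 27.155.
Inradius = area/p = 121.07/27.155 ≈ 4.4586.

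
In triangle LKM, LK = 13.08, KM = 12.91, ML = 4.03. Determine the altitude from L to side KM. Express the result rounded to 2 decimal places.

h_L ≈ 4.00

Semiperimeter s = (12.91 + 4.03 + 13.08)/2 = 15.01.
Heron's formula: area = √(15.01·2.1·10.98·1.93) ≈ 25.845.
The altitude from L has length 2·area/KM ≈ 4.0039.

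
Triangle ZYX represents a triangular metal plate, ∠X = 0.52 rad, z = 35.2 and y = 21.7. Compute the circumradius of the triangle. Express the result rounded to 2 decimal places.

By the law of cosines, x² = z² + y² − 2·z·y·cos X = 384.18, so x ≈ 19.601.
Area = ½·z·y·sin X ≈ 189.77.
Circumradius = x/(2 sin X) ≈ 19.724.

R ≈ 19.72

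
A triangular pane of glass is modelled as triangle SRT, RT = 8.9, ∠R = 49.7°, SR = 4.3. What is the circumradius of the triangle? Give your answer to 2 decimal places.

By the law of cosines, TS² = SR² + RT² − 2·SR·RT·cos R = 48.195, so TS ≈ 6.9422.
Area = ½·SR·RT·sin R ≈ 14.594.
Circumradius = TS/(2 sin R) ≈ 4.5513.

4.55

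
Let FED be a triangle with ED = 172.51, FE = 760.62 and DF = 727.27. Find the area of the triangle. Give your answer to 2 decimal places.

Semiperimeter s = (172.51 + 727.27 + 760.62)/2 = 830.2.
Heron's formula: area = √(830.2·657.69·102.93·69.58) ≈ 62534.

62533.85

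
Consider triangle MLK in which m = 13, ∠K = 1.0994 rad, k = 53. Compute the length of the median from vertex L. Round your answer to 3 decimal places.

m_L ≈ 25.669

Law of sines: sin M = m·sin K/k ≈ 0.21853.
Since k ≥ m, only the acute value applies: ∠M ≈ 0.2203 rad.
Then ∠L = π − ∠K − ∠M ≈ 1.8219 rad.
Law of sines gives l = k·sin L/sin K ≈ 57.623.
Median from L: ½√(2·k² + 2·m² − l²) ≈ 25.669.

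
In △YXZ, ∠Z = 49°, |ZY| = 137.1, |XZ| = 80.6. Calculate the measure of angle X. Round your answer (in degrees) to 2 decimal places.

95.16

By the law of cosines, |YX|² = |XZ|² + |ZY|² − 2·|XZ|·|ZY|·cos Z = 10794, so |YX| ≈ 103.89.
Law of cosines again: cos X = (|YX|² + |XZ|² − |ZY|²)/(2·|YX|·|XZ|) ≈ -0.08996, so ∠X ≈ 95.16°.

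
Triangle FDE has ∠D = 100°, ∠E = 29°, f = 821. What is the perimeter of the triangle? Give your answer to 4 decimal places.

2373.5473

The third angle is ∠F = 180° − ∠D − ∠E = 51.00°.
Law of sines: d = f·sin D/sin F ≈ 1040.4.
Law of sines: e = f·sin E/sin F ≈ 512.17.
Semiperimeter s = (821+1040.4+512.17)/2 = 1186.8.
Perimeter = 821 + 1040.4 + 512.17 = 2373.5.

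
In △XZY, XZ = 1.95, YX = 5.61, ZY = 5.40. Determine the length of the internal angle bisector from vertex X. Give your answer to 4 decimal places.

t_X ≈ 2.3148

By the law of cosines, cos X = (YX² + XZ² − ZY²) / (2·YX·XZ) ≈ 0.27947, so ∠X ≈ 73.77°.
The bisector from X has length 2·YX·XZ·cos(∠X/2)/(YX+XZ) ≈ 2.3148.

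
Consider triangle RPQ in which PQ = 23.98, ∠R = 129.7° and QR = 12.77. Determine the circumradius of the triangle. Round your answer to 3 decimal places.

Law of sines: sin P = QR·sin R/PQ ≈ 0.40973.
Since PQ ≥ QR, only the acute value applies: ∠P ≈ 24.19°.
Then ∠Q = 180° − ∠R − ∠P ≈ 26.11°.
Law of sines gives RP = PQ·sin Q/sin R ≈ 13.718.
Circumradius = PQ/(2 sin R) ≈ 15.584.

15.584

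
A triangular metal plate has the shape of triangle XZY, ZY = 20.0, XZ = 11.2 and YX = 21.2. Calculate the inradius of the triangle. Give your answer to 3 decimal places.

4.213

Semiperimeter s = (20 + 21.2 + 11.2)/2 = 26.2.
Heron's formula: area = √(26.2·6.2·5·15) ≈ 110.38.
Inradius = area/s = 110.38/26.2 ≈ 4.2128.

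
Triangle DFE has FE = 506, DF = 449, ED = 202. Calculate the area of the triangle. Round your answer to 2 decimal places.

Semiperimeter s = (506 + 202 + 449)/2 = 578.5.
Heron's formula: area = √(578.5·72.5·376.5·129.5) ≈ 45221.

45220.78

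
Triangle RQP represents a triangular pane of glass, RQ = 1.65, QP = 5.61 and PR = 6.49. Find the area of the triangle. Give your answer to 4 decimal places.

Semiperimeter s = (5.61 + 6.49 + 1.65)/2 = 6.875.
Heron's formula: area = √(6.875·1.265·0.385·5.225) ≈ 4.1827.

area ≈ 4.1827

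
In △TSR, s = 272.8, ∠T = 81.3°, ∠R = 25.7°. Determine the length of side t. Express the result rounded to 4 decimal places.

The third angle is ∠S = 180° − ∠R − ∠T = 73.00°.
Law of sines: t = s·sin T/sin S ≈ 281.98.

281.9824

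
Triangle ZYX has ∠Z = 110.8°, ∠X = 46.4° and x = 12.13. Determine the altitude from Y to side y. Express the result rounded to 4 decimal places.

h_Y ≈ 11.3394

The third angle is ∠Y = 180° − ∠X − ∠Z = 22.80°.
Law of sines: z = x·sin Z/sin X ≈ 15.658.
Law of sines: y = x·sin Y/sin X ≈ 6.491.
Area = ½·x·z·sin Y ≈ 36.802.
The altitude from Y has length 2·area/y ≈ 11.339.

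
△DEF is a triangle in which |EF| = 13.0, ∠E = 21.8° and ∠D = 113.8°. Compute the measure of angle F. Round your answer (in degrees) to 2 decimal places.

The third angle is ∠F = 180° − ∠D − ∠E = 44.40°.

∠F ≈ 44.40°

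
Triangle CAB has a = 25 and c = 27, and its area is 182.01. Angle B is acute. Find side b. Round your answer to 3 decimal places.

From area = ½·c·a·sin B, we get sin B = 2·area/(c·a) ≈ 0.53929.
Taking the acute solution, ∠B ≈ 32.64°.
Law of cosines then gives b ≈ 14.736.

14.736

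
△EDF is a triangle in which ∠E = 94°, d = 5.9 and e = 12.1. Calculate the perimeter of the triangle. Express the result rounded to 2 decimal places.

28.16

Law of sines: sin D = d·sin E/e ≈ 0.48642.
Since e ≥ d, only the acute value applies: ∠D ≈ 29.11°.
Then ∠F = 180° − ∠E − ∠D ≈ 56.89°.
Law of sines gives f = e·sin F/sin E ≈ 10.161.
Semiperimeter s = (12.1+5.9+10.161)/2 = 14.08.
Perimeter = 12.1 + 5.9 + 10.161 = 28.161.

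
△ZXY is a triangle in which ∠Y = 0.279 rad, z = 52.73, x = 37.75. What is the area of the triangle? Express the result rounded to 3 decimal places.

Area = ½·z·x·sin Y ≈ 274.09.

area ≈ 274.094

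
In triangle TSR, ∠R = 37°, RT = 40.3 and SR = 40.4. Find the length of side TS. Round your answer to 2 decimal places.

25.61

By the law of cosines, TS² = SR² + RT² − 2·SR·RT·cos R = 655.7, so TS ≈ 25.607.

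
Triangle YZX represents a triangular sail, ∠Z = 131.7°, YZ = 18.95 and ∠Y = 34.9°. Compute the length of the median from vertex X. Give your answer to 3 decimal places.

The third angle is ∠X = 180° − ∠Y − ∠Z = 13.40°.
Law of sines: ZX = YZ·sin Y/sin X ≈ 46.784.
Law of sines: XY = YZ·sin Z/sin X ≈ 61.053.
Median from X: ½√(2·ZX² + 2·XY² − YZ²) ≈ 53.557.

53.557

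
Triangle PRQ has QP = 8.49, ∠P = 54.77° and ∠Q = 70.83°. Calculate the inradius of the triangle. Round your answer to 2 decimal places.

r ≈ 2.54

The third angle is ∠R = 180° − ∠Q − ∠P = 54.40°.
Law of sines: RQ = QP·sin P/sin R ≈ 8.5291.
Law of sines: PR = QP·sin Q/sin R ≈ 9.8625.
Area = ½·QP·RQ·sin Q ≈ 34.198.
Semiperimeter s = (8.5291+8.49+9.8625)/2 = 13.441.
Inradius = area/s = 34.198/13.441 ≈ 2.5444.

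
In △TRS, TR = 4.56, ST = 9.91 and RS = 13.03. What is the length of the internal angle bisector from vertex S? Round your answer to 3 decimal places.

11.137

By the law of cosines, cos S = (RS² + ST² − TR²) / (2·RS·ST) ≈ 0.95718, so ∠S ≈ 16.83°.
The bisector from S has length 2·RS·ST·cos(∠S/2)/(RS+ST) ≈ 11.137.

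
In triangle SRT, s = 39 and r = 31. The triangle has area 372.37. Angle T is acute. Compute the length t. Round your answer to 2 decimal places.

24.03

From area = ½·s·r·sin T, we get sin T = 2·area/(s·r) ≈ 0.61600.
Taking the acute solution, ∠T ≈ 38.02°.
Law of cosines then gives t ≈ 24.025.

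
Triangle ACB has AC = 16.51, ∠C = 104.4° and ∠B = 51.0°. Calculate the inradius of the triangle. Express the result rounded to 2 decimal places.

3.08

The third angle is ∠A = 180° − ∠C − ∠B = 24.60°.
Law of sines: CB = AC·sin A/sin B ≈ 8.8436.
Law of sines: BA = AC·sin C/sin B ≈ 20.577.
Area = ½·AC·CB·sin C ≈ 70.711.
Semiperimeter s = (8.8436+20.577+16.51)/2 = 22.965.
Inradius = area/s = 70.711/22.965 ≈ 3.079.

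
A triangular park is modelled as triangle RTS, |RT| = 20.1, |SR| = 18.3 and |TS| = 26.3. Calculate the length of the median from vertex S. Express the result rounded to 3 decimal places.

Median from S: ½√(2·|TS|² + 2·|SR|² − |RT|²) ≈ 20.305.

m_S ≈ 20.305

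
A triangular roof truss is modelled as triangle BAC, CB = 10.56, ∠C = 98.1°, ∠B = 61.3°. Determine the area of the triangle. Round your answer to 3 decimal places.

The third angle is ∠A = 180° − ∠C − ∠B = 20.60°.
Law of sines: AC = CB·sin B/sin A ≈ 26.326.
Law of sines: BA = CB·sin C/sin A ≈ 29.714.
Area = ½·CB·AC·sin C ≈ 137.62.

area ≈ 137.616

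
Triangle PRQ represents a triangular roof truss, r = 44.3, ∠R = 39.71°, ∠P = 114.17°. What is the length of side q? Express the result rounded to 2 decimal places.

The third angle is ∠Q = 180° − ∠P − ∠R = 26.12°.
Law of sines: q = r·sin Q/sin R ≈ 30.526.

30.53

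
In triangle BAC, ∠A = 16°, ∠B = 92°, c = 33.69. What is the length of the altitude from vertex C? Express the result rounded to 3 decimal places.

h_C ≈ 9.758

The third angle is ∠C = 180° − ∠B − ∠A = 72.00°.
Law of sines: b = c·sin B/sin C ≈ 35.402.
Law of sines: a = c·sin A/sin C ≈ 9.7641.
Area = ½·c·b·sin A ≈ 164.38.
The altitude from C has length 2·area/c ≈ 9.7582.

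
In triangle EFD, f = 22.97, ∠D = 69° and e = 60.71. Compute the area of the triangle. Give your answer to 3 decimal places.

650.943

Area = ½·e·f·sin D ≈ 650.94.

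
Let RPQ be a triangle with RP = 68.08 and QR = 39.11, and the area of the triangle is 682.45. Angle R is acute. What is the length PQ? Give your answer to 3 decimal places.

From area = ½·QR·RP·sin R, we get sin R = 2·area/(QR·RP) ≈ 0.51262.
Taking the acute solution, ∠R ≈ 30.84°.
Law of cosines then gives PQ ≈ 39.902.

39.902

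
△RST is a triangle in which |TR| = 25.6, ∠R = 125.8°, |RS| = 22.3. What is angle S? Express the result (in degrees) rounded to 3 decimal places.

By the law of cosines, |ST|² = |TR|² + |RS|² − 2·|TR|·|RS|·cos R = 1820.5, so |ST| ≈ 42.668.
Law of cosines again: cos S = (|RS|² + |ST|² − |TR|²)/(2·|RS|·|ST|) ≈ 0.87361, so ∠S ≈ 29.12°.

29.119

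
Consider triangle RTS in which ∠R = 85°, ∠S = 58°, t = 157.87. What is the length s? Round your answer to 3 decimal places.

The third angle is ∠T = 180° − ∠S − ∠R = 37.00°.
Law of sines: s = t·sin S/sin T ≈ 222.46.

222.463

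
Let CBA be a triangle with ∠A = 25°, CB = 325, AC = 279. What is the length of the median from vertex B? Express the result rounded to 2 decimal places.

Law of sines: sin B = AC·sin A/CB ≈ 0.36280.
Since CB ≥ AC, only the acute value applies: ∠B ≈ 21.27°.
Then ∠C = 180° − ∠A − ∠B ≈ 133.73°.
Law of sines gives BA = CB·sin C/sin A ≈ 555.72.
Median from B: ½√(2·CB² + 2·BA² − AC²) ≈ 433.32.

433.32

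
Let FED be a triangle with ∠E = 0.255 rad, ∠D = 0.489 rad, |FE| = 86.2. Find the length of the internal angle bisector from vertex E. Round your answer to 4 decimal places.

100.9676

The third angle is ∠F = π − ∠E − ∠D = 2.398 rad.
Law of sines: |ED| = |FE|·sin F/sin D ≈ 124.28.
Law of sines: |DF| = |FE|·sin E/sin D ≈ 46.288.
The bisector from E has length 2·|FE|·|ED|·cos(∠E/2)/(|FE|+|ED|) ≈ 100.97.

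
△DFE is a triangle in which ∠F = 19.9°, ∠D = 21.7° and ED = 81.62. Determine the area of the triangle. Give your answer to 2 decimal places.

area ≈ 2402.28

The third angle is ∠E = 180° − ∠D − ∠F = 138.40°.
Law of sines: FE = ED·sin D/sin F ≈ 88.662.
Law of sines: DF = ED·sin E/sin F ≈ 159.2.
Area = ½·ED·FE·sin E ≈ 2402.3.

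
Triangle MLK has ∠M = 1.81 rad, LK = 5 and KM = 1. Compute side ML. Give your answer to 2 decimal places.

4.67

Law of sines: sin L = KM·sin M/LK ≈ 0.19431.
Since LK ≥ KM, only the acute value applies: ∠L ≈ 0.196 rad.
Then ∠K = π − ∠M − ∠L ≈ 1.136 rad.
Law of sines gives ML = LK·sin K/sin M ≈ 4.6678.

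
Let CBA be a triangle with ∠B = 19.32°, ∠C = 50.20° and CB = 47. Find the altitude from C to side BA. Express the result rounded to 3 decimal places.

15.550

The third angle is ∠A = 180° − ∠C − ∠B = 110.48°.
Law of sines: BA = CB·sin C/sin A ≈ 38.546.
Law of sines: AC = CB·sin B/sin A ≈ 16.599.
Area = ½·CB·BA·sin B ≈ 299.69.
The altitude from C has length 2·area/BA ≈ 15.55.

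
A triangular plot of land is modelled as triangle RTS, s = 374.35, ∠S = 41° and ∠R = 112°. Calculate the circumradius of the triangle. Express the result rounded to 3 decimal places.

285.302

The third angle is ∠T = 180° − ∠S − ∠R = 27.00°.
Law of sines: r = s·sin R/sin S ≈ 529.05.
Law of sines: t = s·sin T/sin S ≈ 259.05.
Circumradius = s/(2 sin S) ≈ 285.3.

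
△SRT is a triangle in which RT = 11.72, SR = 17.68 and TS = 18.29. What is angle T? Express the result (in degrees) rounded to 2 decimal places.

68.19

By the law of cosines, cos T = (RT² + TS² − SR²) / (2·RT·TS) ≈ 0.37157, so ∠T ≈ 68.19°.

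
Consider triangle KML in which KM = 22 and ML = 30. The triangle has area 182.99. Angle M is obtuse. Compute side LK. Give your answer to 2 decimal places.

49.82

From area = ½·KM·ML·sin M, we get sin M = 2·area/(KM·ML) ≈ 0.55452.
Taking the obtuse solution, ∠M ≈ 2.5538 rad.
Law of cosines then gives LK ≈ 49.824.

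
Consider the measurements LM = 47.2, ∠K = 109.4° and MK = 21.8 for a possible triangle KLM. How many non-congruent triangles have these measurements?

1

MK·sin K = 21.8·sin(109.4°) ≈ 20.56.
Since ∠K is not acute, a triangle exists only if LM > MK; here LM > MK, so there is exactly one triangle.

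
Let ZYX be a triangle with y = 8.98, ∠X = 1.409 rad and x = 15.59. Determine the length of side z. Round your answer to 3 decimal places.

Law of sines: sin Y = y·sin X/x ≈ 0.56849.
Since x ≥ y, only the acute value applies: ∠Y ≈ 0.605 rad.
Then ∠Z = π − ∠X − ∠Y ≈ 1.128 rad.
Law of sines gives z = x·sin Z/sin X ≈ 14.272.

14.272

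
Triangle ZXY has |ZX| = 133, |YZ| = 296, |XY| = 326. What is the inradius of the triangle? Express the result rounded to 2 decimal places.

r ≈ 52.14

Semiperimeter s = (326 + 296 + 133)/2 = 377.5.
Heron's formula: area = √(377.5·51.5·81.5·244.5) ≈ 19683.
Inradius = area/s = 19683/377.5 ≈ 52.139.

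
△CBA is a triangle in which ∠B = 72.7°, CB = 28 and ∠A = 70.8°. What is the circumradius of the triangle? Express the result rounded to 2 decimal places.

The third angle is ∠C = 180° − ∠B − ∠A = 36.50°.
Law of sines: BA = CB·sin C/sin A ≈ 17.636.
Law of sines: AC = CB·sin B/sin A ≈ 28.308.
Circumradius = CB/(2 sin A) ≈ 14.825.

14.82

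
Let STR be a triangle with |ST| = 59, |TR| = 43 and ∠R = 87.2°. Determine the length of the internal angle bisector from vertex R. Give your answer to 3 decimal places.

30.977

Law of sines: sin S = |TR|·sin R/|ST| ≈ 0.72794.
Since |ST| ≥ |TR|, only the acute value applies: ∠S ≈ 46.71°.
Then ∠T = 180° − ∠R − ∠S ≈ 46.09°.
Law of sines gives |RS| = |ST|·sin T/sin R ≈ 42.553.
The bisector from R has length 2·|TR|·|RS|·cos(∠R/2)/(|TR|+|RS|) ≈ 30.977.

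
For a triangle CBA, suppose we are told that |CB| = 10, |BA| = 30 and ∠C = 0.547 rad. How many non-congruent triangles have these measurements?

1

|CB|·sin C = 10·sin(0.547 rad) ≈ 5.201.
Since |BA| ≥ |CB|, exactly one triangle exists.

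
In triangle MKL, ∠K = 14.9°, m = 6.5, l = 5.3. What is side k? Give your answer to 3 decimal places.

1.938

By the law of cosines, k² = l² + m² − 2·l·m·cos K = 3.7567, so k ≈ 1.9382.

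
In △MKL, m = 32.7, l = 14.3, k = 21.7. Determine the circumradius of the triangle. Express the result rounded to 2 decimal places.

By the law of cosines, cos M = (k² + l² − m²) / (2·k·l) ≈ -0.63470, so ∠M ≈ 129.40°.
Circumradius = m/(2 sin M) ≈ 21.158.

R ≈ 21.16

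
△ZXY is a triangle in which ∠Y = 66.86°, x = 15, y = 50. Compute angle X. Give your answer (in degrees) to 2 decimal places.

Law of sines: sin X = x·sin Y/y ≈ 0.27586.
Since y ≥ x, only the acute value applies: ∠X ≈ 16.01°.
Then ∠Z = 180° − ∠Y − ∠X ≈ 97.13°.

16.01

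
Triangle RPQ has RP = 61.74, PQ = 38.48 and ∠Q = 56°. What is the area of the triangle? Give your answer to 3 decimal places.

Law of sines: sin R = PQ·sin Q/RP ≈ 0.51670.
Since RP ≥ PQ, only the acute value applies: ∠R ≈ 31.11°.
Then ∠P = 180° − ∠Q − ∠R ≈ 92.89°.
Law of sines gives QR = RP·sin P/sin Q ≈ 74.377.
Area = ½·RP·PQ·sin P ≈ 1186.4.

1186.368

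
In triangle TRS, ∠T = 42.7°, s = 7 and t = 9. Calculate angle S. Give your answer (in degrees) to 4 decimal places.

∠S ≈ 31.8338°

Law of sines: sin S = s·sin T/t ≈ 0.52746.
Since t ≥ s, only the acute value applies: ∠S ≈ 31.83°.
Then ∠R = 180° − ∠T − ∠S ≈ 105.47°.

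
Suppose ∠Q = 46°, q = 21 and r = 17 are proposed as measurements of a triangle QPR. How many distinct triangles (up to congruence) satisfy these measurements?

1

r·sin Q = 17·sin(46°) ≈ 12.23.
Since q ≥ r, exactly one triangle exists.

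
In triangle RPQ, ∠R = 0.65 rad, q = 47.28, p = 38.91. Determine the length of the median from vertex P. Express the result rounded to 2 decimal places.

By the law of cosines, r² = p² + q² − 2·p·q·cos R = 820.33, so r ≈ 28.641.
Median from P: ½√(2·q² + 2·r² − p²) ≈ 33.902.

m_P ≈ 33.90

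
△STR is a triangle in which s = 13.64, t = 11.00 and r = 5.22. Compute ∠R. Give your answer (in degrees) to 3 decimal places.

By the law of cosines, cos R = (s² + t² − r²) / (2·s·t) ≈ 0.93242, so ∠R ≈ 21.18°.

21.184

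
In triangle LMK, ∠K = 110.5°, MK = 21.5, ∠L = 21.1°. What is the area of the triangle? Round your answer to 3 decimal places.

area ≈ 449.697

The third angle is ∠M = 180° − ∠K − ∠L = 48.40°.
Law of sines: KL = MK·sin M/sin L ≈ 44.661.
Law of sines: LM = MK·sin K/sin L ≈ 55.941.
Area = ½·MK·KL·sin K ≈ 449.7.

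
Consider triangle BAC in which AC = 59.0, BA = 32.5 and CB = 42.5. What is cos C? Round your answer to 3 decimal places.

cos C ≈ 0.844

By the law of cosines, cos C = (AC² + CB² − BA²) / (2·AC·CB) ≈ 0.84367, so ∠C ≈ 32.47°.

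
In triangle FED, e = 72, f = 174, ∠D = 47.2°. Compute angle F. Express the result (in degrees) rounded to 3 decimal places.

By the law of cosines, d² = f² + e² − 2·f·e·cos D = 18436, so d ≈ 135.78.
Law of cosines again: cos F = (e² + d² − f²)/(2·e·d) ≈ -0.34043, so ∠F ≈ 109.90°.

109.903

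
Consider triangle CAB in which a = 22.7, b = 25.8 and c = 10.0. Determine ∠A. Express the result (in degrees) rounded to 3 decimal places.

By the law of cosines, cos A = (b² + c² − a²) / (2·b·c) ≈ 0.48517, so ∠A ≈ 60.98°.

∠A ≈ 60.976°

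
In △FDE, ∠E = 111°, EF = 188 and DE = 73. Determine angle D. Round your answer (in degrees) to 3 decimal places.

By the law of cosines, FD² = DE² + EF² − 2·DE·EF·cos E = 50509, so FD ≈ 224.74.
Law of cosines again: cos D = (FD² + DE² − EF²)/(2·FD·DE) ≈ 0.62459, so ∠D ≈ 51.35°.

∠D ≈ 51.348°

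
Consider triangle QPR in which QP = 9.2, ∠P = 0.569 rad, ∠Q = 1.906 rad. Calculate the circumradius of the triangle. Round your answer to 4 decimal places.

7.4396

The third angle is ∠R = π − ∠Q − ∠P = 0.667 rad.
Law of sines: PR = QP·sin Q/sin R ≈ 14.051.
Law of sines: RQ = QP·sin P/sin R ≈ 8.0168.
Circumradius = QP/(2 sin R) ≈ 7.4396.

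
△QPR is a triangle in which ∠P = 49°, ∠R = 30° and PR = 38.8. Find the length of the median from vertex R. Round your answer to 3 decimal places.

The third angle is ∠Q = 180° − ∠P − ∠R = 101.00°.
Law of sines: RQ = PR·sin P/sin Q ≈ 29.831.
Law of sines: QP = PR·sin R/sin Q ≈ 19.763.
Median from R: ½√(2·PR² + 2·RQ² − QP²) ≈ 33.166.

33.166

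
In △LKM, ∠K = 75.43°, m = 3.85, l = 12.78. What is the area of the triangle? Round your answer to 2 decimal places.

area ≈ 23.81

Area = ½·m·l·sin K ≈ 23.81.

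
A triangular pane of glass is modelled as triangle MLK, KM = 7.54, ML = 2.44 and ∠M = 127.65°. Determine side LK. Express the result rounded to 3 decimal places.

By the law of cosines, LK² = KM² + ML² − 2·KM·ML·cos M = 85.281, so LK ≈ 9.2348.

9.235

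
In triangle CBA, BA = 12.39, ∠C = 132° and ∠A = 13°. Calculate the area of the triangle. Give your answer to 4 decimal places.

The third angle is ∠B = 180° − ∠A − ∠C = 35.00°.
Law of sines: AC = BA·sin B/sin C ≈ 9.5629.
Law of sines: CB = BA·sin A/sin C ≈ 3.7505.
Area = ½·BA·AC·sin A ≈ 13.327.

area ≈ 13.3266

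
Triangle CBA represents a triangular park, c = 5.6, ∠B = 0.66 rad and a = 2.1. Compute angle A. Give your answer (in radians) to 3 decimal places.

By the law of cosines, b² = a² + c² − 2·a·c·cos B = 17.189, so b ≈ 4.146.
Law of cosines again: cos A = (c² + b² − a²)/(2·c·b) ≈ 0.95056, so ∠A ≈ 0.316 rad.

0.316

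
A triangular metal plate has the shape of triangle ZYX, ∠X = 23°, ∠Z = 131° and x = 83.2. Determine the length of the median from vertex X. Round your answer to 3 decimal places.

m_X ≈ 124.655

The third angle is ∠Y = 180° − ∠X − ∠Z = 26.00°.
Law of sines: z = x·sin Z/sin X ≈ 160.7.
Law of sines: y = x·sin Y/sin X ≈ 93.344.
Median from X: ½√(2·z² + 2·y² − x²) ≈ 124.65.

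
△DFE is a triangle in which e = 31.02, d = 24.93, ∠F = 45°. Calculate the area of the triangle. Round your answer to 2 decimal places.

Area = ½·e·d·sin F ≈ 273.41.

area ≈ 273.41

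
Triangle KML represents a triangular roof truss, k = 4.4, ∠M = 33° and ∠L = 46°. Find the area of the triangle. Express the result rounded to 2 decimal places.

The third angle is ∠K = 180° − ∠M − ∠L = 101.00°.
Law of sines: m = k·sin M/sin K ≈ 2.4413.
Law of sines: l = k·sin L/sin K ≈ 3.2243.
Area = ½·k·m·sin L ≈ 3.8634.

area ≈ 3.86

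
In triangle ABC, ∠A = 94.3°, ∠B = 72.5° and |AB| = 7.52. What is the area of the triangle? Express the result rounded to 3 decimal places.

117.760

The third angle is ∠C = 180° − ∠A − ∠B = 13.20°.
Law of sines: |BC| = |AB|·sin A/sin C ≈ 32.839.
Law of sines: |CA| = |AB|·sin B/sin C ≈ 31.408.
Area = ½·|AB|·|BC|·sin B ≈ 117.76.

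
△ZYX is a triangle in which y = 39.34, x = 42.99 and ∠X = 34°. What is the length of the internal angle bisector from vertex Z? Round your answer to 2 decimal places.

t_Z ≈ 22.01

Law of sines: sin Y = y·sin X/x ≈ 0.51172.
Since x ≥ y, only the acute value applies: ∠Y ≈ 30.78°.
Then ∠Z = 180° − ∠X − ∠Y ≈ 115.22°.
Law of sines gives z = x·sin Z/sin X ≈ 69.549.
The bisector from Z has length 2·y·x·cos(∠Z/2)/(y+x) ≈ 22.007.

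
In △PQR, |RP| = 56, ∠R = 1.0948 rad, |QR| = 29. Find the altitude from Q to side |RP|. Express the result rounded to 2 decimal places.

By the law of cosines, |PQ|² = |QR|² + |RP|² − 2·|QR|·|RP|·cos R = 2488.7, so |PQ| ≈ 49.887.
Area = ½·|QR|·|RP|·sin R ≈ 721.74.
The altitude from Q has length 2·area/|RP| ≈ 25.776.

h_Q ≈ 25.78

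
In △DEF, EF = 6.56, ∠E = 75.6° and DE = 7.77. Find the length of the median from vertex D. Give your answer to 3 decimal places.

By the law of cosines, FD² = DE² + EF² − 2·DE·EF·cos E = 78.054, so FD ≈ 8.8348.
Median from D: ½√(2·FD² + 2·DE² − EF²) ≈ 7.6456.

7.646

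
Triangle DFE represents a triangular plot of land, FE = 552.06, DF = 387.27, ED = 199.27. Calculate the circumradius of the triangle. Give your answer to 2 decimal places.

By the law of cosines, cos D = (ED² + DF² − FE²) / (2·ED·DF) ≈ -0.74564, so ∠D ≈ 138.21°.
Circumradius = FE/(2 sin D) ≈ 414.24.

R ≈ 414.24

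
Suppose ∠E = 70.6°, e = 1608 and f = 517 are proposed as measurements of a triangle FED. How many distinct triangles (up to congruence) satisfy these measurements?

1

f·sin E = 517·sin(70.6°) ≈ 487.6.
Since e ≥ f, exactly one triangle exists.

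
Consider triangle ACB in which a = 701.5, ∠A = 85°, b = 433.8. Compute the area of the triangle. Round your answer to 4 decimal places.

Law of sines: sin B = b·sin A/a ≈ 0.61604.
Since a ≥ b, only the acute value applies: ∠B ≈ 38.03°.
Then ∠C = 180° − ∠A − ∠B ≈ 56.97°.
Law of sines gives c = a·sin C/sin A ≈ 590.39.
Area = ½·a·b·sin C ≈ 1.2757e+05.

127568.8049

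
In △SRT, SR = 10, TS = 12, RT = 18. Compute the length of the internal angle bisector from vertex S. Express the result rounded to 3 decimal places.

6.298

By the law of cosines, cos S = (TS² + SR² − RT²) / (2·TS·SR) ≈ -0.33333, so ∠S ≈ 109.47°.
The bisector from S has length 2·TS·SR·cos(∠S/2)/(TS+SR) ≈ 6.2984.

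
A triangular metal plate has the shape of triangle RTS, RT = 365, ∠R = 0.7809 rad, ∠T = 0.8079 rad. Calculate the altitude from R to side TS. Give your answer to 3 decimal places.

The third angle is ∠S = π − ∠R − ∠T = 1.5528 rad.
Law of sines: TS = RT·sin R/sin S ≈ 256.97.
Law of sines: SR = RT·sin T/sin S ≈ 263.88.
Area = ½·RT·TS·sin T ≈ 33899.
The altitude from R has length 2·area/TS ≈ 263.84.

263.836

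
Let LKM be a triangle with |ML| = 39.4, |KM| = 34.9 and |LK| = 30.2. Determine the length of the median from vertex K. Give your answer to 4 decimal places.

26.0180

Median from K: ½√(2·|LK|² + 2·|KM|² − |ML|²) ≈ 26.018.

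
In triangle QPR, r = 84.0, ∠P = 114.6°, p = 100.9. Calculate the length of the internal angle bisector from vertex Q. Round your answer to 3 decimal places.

90.763

Law of sines: sin R = r·sin P/p ≈ 0.75695.
Since p ≥ r, only the acute value applies: ∠R ≈ 49.20°.
Then ∠Q = 180° − ∠P − ∠R ≈ 16.20°.
Law of sines gives q = p·sin Q/sin P ≈ 30.968.
The bisector from Q has length 2·p·r·cos(∠Q/2)/(p+r) ≈ 90.763.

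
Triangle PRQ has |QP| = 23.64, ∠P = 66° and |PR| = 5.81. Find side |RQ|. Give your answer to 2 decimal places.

By the law of cosines, |RQ|² = |QP|² + |PR|² − 2·|QP|·|PR|·cos P = 480.88, so |RQ| ≈ 21.929.

21.93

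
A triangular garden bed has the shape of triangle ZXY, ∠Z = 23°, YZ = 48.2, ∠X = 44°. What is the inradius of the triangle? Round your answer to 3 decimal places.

The third angle is ∠Y = 180° − ∠Z − ∠X = 113.00°.
Law of sines: XY = YZ·sin Z/sin X ≈ 27.112.
Law of sines: ZX = YZ·sin Y/sin X ≈ 63.871.
Area = ½·YZ·XY·sin Y ≈ 601.45.
Semiperimeter s = (27.112+48.2+63.871)/2 = 69.591.
Inradius = area/s = 601.45/69.591 ≈ 8.6426.

8.643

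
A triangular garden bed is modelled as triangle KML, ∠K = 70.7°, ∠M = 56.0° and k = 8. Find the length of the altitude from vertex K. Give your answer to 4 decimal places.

h_K ≈ 5.6343

The third angle is ∠L = 180° − ∠K − ∠M = 53.30°.
Law of sines: m = k·sin M/sin K ≈ 7.0272.
Law of sines: l = k·sin L/sin K ≈ 6.7961.
Area = ½·k·m·sin L ≈ 22.537.
The altitude from K has length 2·area/k ≈ 5.6343.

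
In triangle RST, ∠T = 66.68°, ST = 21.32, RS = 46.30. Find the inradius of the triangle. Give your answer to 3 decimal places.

r ≈ 8.361

Law of sines: sin R = ST·sin T/RS ≈ 0.42286.
Since RS ≥ ST, only the acute value applies: ∠R ≈ 25.02°.
Then ∠S = 180° − ∠T − ∠R ≈ 88.30°.
Law of sines gives TR = RS·sin S/sin T ≈ 50.397.
Area = ½·RS·ST·sin S ≈ 493.34.
Semiperimeter s = (21.32+50.397+46.3)/2 = 59.008.
Inradius = area/s = 493.34/59.008 ≈ 8.3605.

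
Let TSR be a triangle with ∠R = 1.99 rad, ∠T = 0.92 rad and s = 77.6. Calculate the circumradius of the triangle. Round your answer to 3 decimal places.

The third angle is ∠S = π − ∠R − ∠T = 0.232 rad.
Law of sines: t = s·sin T/sin S ≈ 268.98.
Law of sines: r = s·sin R/sin S ≈ 308.81.
Circumradius = s/(2 sin S) ≈ 169.04.

169.043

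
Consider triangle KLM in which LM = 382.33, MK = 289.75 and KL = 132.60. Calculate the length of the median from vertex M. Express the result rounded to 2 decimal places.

Median from M: ½√(2·LM² + 2·MK² − KL²) ≈ 332.67.

332.67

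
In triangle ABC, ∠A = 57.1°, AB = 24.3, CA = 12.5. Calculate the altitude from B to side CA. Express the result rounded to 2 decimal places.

h_B ≈ 20.40

By the law of cosines, BC² = CA² + AB² − 2·CA·AB·cos A = 416.76, so BC ≈ 20.415.
Area = ½·CA·AB·sin A ≈ 127.52.
The altitude from B has length 2·area/CA ≈ 20.403.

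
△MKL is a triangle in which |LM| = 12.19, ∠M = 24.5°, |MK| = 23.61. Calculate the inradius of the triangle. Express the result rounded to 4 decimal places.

By the law of cosines, |KL|² = |LM|² + |MK|² − 2·|LM|·|MK|·cos M = 182.24, so |KL| ≈ 13.5.
Area = ½·|LM|·|MK|·sin M ≈ 59.676.
Semiperimeter s = (13.5+12.19+23.61)/2 = 24.65.
Inradius = area/s = 59.676/24.65 ≈ 2.4209.

r ≈ 2.4209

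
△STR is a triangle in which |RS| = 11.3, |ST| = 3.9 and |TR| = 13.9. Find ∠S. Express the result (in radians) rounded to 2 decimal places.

∠S ≈ 2.18 rad

By the law of cosines, cos S = (|RS|² + |ST|² − |TR|²) / (2·|RS|·|ST|) ≈ -0.57080, so ∠S ≈ 2.178 rad.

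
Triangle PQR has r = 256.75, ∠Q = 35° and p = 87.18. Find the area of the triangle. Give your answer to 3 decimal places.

area ≈ 6419.314

Area = ½·r·p·sin Q ≈ 6419.3.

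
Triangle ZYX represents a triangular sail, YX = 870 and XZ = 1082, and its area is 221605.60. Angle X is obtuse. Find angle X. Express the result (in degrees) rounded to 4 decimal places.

From area = ½·YX·XZ·sin X, we get sin X = 2·area/(YX·XZ) ≈ 0.47083.
Taking the obtuse solution, ∠X ≈ 151.91°.

151.9118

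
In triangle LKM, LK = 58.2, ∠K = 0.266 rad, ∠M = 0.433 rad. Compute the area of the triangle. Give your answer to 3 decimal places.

682.731

The third angle is ∠L = π − ∠K − ∠M = 2.443 rad.
Law of sines: KM = LK·sin L/sin M ≈ 89.25.
Law of sines: ML = LK·sin K/sin M ≈ 36.462.
Area = ½·LK·KM·sin K ≈ 682.73.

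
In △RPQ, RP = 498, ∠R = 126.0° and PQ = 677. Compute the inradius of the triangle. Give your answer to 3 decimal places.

Law of sines: sin Q = RP·sin R/PQ ≈ 0.59511.
Since PQ ≥ RP, only the acute value applies: ∠Q ≈ 36.52°.
Then ∠P = 180° − ∠R − ∠Q ≈ 17.48°.
Law of sines gives QR = PQ·sin P/sin R ≈ 251.35.
Area = ½·PQ·RP·sin P ≈ 50633.
Semiperimeter s = (677+251.35+498)/2 = 713.17.
Inradius = area/s = 50633/713.17 ≈ 70.997.

r ≈ 70.997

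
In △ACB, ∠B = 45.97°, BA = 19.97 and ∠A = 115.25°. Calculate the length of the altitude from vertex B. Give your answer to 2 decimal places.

18.06

The third angle is ∠C = 180° − ∠B − ∠A = 18.78°.
Law of sines: CB = BA·sin A/sin C ≈ 56.104.
Law of sines: AC = BA·sin B/sin C ≈ 44.599.
Area = ½·BA·CB·sin B ≈ 402.77.
The altitude from B has length 2·area/AC ≈ 18.062.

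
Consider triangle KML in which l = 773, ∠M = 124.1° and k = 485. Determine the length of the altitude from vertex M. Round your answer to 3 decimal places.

By the law of cosines, m² = l² + k² − 2·l·k·cos M = 1.2531e+06, so m ≈ 1119.4.
Area = ½·l·k·sin M ≈ 1.5522e+05.
The altitude from M has length 2·area/m ≈ 277.32.

h_M ≈ 277.323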